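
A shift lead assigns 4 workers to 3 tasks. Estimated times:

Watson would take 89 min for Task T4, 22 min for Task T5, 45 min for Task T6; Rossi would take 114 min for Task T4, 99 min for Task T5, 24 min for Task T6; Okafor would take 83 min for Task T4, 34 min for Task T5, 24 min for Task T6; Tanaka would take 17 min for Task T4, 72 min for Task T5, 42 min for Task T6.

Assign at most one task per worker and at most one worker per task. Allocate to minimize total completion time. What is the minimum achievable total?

Optimal: Tanaka→Task T4 (17 min), Watson→Task T5 (22 min), Rossi→Task T6 (24 min) — total 17+22+24 = 63 min.
Row-greedy (each worker in turn takes its cheapest remaining task) gives 129 min, worse by 66.
Swapping Watson↔Tanaka (Watson→Task T4 89 min, Tanaka→Task T5 72 min) adds 122.
Checked against all permutations: 63 min is optimal.

Min total: 63 min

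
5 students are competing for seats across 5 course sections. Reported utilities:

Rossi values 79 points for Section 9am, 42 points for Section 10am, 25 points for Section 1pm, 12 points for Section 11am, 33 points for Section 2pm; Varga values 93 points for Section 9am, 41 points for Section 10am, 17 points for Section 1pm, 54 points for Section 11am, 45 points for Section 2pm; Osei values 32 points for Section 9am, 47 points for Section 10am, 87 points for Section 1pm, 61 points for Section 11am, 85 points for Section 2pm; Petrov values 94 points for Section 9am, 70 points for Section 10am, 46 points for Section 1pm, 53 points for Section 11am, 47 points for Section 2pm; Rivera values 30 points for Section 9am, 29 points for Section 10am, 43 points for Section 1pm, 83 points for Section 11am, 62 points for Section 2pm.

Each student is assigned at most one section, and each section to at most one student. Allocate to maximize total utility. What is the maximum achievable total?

Max total: 366 points

Optimal: Rossi→Section 2pm (33 points), Varga→Section 9am (93 points), Osei→Section 1pm (87 points), Petrov→Section 10am (70 points), Rivera→Section 11am (83 points) — total 33+93+87+70+83 = 366 points.
Column-greedy (each section in turn goes to its best remaining student) gives 271 points, worse by 95.
Swapping Varga↔Rossi (Varga→Section 2pm 45 points, Rossi→Section 9am 79 points) loses 2.
Checked against all permutations: 366 points is optimal.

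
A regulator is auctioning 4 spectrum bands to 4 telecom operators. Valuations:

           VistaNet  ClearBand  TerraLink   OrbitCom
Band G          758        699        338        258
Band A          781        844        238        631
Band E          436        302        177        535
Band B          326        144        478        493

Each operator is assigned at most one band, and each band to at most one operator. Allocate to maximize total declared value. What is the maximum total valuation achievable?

This is the linear assignment problem.
Optimal: VistaNet→Band G ($758M), ClearBand→Band A ($844M), TerraLink→Band B ($478M), OrbitCom→Band E ($535M) — total 758+844+478+535 = $2615M.
Row-greedy (each operator in turn takes its best remaining band) gives $2493M, worse by 122.
Next-best assignment: VistaNet→Band A, ClearBand→Band G, TerraLink→Band B, OrbitCom→Band E = $2493M.
No other one-to-one assignment exceeds $2615M.

Max total: $2615M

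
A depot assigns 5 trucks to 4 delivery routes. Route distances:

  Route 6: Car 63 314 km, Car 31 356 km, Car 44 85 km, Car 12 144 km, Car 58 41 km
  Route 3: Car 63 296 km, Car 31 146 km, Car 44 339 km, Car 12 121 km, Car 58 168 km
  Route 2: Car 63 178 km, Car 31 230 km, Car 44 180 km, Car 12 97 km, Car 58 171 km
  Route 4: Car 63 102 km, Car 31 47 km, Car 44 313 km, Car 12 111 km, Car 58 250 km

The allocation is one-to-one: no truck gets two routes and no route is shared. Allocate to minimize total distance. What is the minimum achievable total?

Treat this as an assignment problem: match each truck to one route.
Optimal: Car 58→Route 6 (41 km), Car 31→Route 3 (146 km), Car 12→Route 2 (97 km), Car 63→Route 4 (102 km) — total 41+146+97+102 = 386 km.
Min-entry greedy (repeatedly take the single cheapest remaining cell) gives 481 km, worse by 95.
Next-best assignment: Car 58→Route 6, Car 12→Route 3, Car 63→Route 2, Car 31→Route 4 = 387 km.
Checked against all permutations: 386 km is optimal.

Minimum total: 386 km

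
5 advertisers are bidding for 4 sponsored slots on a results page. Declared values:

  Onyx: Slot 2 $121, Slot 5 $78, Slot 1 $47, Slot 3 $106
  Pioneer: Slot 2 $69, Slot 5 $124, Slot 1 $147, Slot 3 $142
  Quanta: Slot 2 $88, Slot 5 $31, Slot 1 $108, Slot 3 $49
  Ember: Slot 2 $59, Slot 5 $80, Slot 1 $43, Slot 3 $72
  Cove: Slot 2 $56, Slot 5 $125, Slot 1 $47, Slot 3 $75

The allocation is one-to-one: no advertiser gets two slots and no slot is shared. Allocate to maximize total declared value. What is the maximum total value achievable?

Max total: $496

This is a one-to-one assignment (maximum-weight bipartite matching).
Optimal: Onyx→Slot 2 ($121), Cove→Slot 5 ($125), Quanta→Slot 1 ($108), Pioneer→Slot 3 ($142) — total 121+125+108+142 = $496.
Next-best assignment: Quanta→Slot 2, Cove→Slot 5, Pioneer→Slot 1, Onyx→Slot 3 = $466.
Swapping Onyx↔Pioneer (Onyx→Slot 3 $106, Pioneer→Slot 2 $69) loses 88.
No other one-to-one assignment exceeds $496.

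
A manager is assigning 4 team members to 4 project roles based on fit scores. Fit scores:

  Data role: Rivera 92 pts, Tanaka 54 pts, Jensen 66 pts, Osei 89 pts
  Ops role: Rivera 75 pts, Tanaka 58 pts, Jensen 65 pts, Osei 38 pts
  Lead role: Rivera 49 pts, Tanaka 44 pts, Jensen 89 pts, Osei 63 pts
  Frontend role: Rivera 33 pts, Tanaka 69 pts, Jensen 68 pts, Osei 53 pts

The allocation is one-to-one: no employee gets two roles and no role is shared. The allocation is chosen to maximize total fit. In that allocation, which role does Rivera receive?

This is a one-to-one assignment (maximum-weight bipartite matching).
Optimal: Rivera→Ops role (75 pts), Tanaka→Frontend role (69 pts), Jensen→Lead role (89 pts), Osei→Data role (89 pts) — total 75+69+89+89 = 322 pts.
Row-greedy (each employee in turn takes its best remaining role) gives 288 pts, worse by 34.
Next-best assignment: Rivera→Data role, Tanaka→Ops role, Jensen→Lead role, Osei→Frontend role = 292 pts.
Rivera's own top role is Data role (92 pts), but forcing Rivera→Data role and reassigning the rest optimally gives only 292 pts — worse by 30.

Rivera receives Ops role.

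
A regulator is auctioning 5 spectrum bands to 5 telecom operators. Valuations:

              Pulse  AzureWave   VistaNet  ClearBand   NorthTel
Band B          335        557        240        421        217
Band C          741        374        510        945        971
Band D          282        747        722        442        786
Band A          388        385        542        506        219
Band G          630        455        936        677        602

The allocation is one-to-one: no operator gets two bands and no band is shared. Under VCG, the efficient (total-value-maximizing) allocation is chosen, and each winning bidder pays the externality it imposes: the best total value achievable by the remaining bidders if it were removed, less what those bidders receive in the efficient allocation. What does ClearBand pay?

Efficient allocation: Pulse→Band A ($388M), AzureWave→Band B ($557M), VistaNet→Band G ($936M), ClearBand→Band C ($945M), NorthTel→Band D ($786M); total welfare W = $3612M.
ClearBand receives Band C at value $945M, so the others get W − 945 = $2667M.
Without ClearBand: best allocation of the remaining 4 bidders over all 5 bands is Pulse→Band A ($388M), AzureWave→Band D ($747M), VistaNet→Band G ($936M), NorthTel→Band C ($971M), total $3042M.
VCG payment = (others' best without ClearBand) − (others' welfare with ClearBand) = 3042 − 2667 = $375M.

ClearBand pays $375M.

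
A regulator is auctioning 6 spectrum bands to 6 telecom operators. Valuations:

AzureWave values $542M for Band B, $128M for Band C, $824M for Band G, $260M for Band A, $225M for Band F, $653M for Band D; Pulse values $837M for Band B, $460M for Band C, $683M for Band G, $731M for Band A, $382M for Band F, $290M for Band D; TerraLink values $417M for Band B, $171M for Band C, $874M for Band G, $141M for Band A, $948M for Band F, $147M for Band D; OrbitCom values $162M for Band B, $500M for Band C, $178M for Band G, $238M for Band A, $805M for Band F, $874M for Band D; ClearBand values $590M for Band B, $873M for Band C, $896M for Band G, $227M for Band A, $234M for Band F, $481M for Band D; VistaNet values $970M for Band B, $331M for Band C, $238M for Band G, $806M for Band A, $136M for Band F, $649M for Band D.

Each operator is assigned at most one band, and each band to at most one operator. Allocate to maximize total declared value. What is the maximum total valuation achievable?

Treat this as an assignment problem: match each operator to one band.
Optimal: AzureWave→Band G ($824M), Pulse→Band A ($731M), TerraLink→Band F ($948M), OrbitCom→Band D ($874M), ClearBand→Band C ($873M), VistaNet→Band B ($970M) — total 824+731+948+874+873+970 = $5220M.
Row-greedy (each operator in turn takes its best remaining band) gives $5162M, worse by 58.
Swapping ClearBand↔TerraLink (ClearBand→Band F $234M, TerraLink→Band C $171M) loses 1416.

Maximum total: $5220M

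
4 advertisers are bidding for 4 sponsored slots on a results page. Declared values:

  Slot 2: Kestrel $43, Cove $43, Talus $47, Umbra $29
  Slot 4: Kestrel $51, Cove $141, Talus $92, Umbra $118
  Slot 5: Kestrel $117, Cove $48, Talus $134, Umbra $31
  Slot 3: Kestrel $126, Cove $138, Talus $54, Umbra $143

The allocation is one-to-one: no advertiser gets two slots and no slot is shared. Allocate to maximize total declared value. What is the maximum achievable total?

Max total: $461

Optimal: Kestrel→Slot 2 ($43), Cove→Slot 4 ($141), Talus→Slot 5 ($134), Umbra→Slot 3 ($143) — total 43+141+134+143 = $461.
Column-greedy (each slot in turn goes to its best remaining advertiser) gives $448, worse by 13.
Checked against all permutations: $461 is optimal.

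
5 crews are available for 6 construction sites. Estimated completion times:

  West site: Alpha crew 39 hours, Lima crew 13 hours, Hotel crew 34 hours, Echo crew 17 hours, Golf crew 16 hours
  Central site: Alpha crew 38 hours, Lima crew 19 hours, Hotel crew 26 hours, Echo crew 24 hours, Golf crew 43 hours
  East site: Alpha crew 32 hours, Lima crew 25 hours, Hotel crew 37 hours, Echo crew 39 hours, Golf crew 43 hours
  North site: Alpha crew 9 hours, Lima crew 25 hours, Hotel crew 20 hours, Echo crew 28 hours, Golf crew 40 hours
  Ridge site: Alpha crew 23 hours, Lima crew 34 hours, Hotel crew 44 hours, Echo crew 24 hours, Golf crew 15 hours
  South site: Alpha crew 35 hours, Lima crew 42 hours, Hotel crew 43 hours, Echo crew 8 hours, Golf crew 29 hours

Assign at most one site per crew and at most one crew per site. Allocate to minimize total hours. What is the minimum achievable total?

Min total: 71 hours

Optimal: Alpha crew→North site (9 hours), Lima crew→West site (13 hours), Hotel crew→Central site (26 hours), Echo crew→South site (8 hours), Golf crew→Ridge site (15 hours) — total 9+13+26+8+15 = 71 hours.
Column-greedy (each site in turn goes to its cheapest remaining crew) gives 104 hours, worse by 33.
Next-best assignment: Alpha crew→North site, Lima crew→West site, Hotel crew→East site, Echo crew→South site, Golf crew→Ridge site = 82 hours.
Swapping Golf crew↔Hotel crew (Golf crew→Central site 43 hours, Hotel crew→Ridge site 44 hours) adds 46.
Checked against all permutations: 71 hours is optimal.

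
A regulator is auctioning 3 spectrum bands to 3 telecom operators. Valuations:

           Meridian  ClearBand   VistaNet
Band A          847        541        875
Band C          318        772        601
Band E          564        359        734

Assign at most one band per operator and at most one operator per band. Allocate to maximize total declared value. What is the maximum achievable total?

Maximum total: $2353M

This is the linear assignment problem.
Optimal: Meridian→Band A ($847M), ClearBand→Band C ($772M), VistaNet→Band E ($734M) — total 847+772+734 = $2353M.
Column-greedy (each band in turn goes to its best remaining operator) gives $2211M, worse by 142.
Next-best assignment: Meridian→Band E, ClearBand→Band C, VistaNet→Band A = $2211M.
No other one-to-one assignment exceeds $2353M.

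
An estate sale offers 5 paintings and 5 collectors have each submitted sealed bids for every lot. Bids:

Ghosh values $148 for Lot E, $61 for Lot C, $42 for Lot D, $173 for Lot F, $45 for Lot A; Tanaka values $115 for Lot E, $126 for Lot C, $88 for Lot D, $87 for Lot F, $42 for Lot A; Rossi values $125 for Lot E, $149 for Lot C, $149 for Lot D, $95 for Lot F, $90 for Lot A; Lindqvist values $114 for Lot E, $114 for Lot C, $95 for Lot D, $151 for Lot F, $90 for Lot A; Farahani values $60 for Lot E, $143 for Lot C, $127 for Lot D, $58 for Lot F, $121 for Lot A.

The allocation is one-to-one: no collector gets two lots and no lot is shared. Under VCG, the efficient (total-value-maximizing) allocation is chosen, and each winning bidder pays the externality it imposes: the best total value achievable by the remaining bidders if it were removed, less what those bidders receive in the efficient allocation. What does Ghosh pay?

Ghosh pays $11.

Efficient allocation: Ghosh→Lot E ($148), Tanaka→Lot C ($126), Rossi→Lot D ($149), Lindqvist→Lot F ($151), Farahani→Lot A ($121); total welfare W = $695.
Ghosh receives Lot E at value $148, so the others get W − 148 = $547.
Without Ghosh: best allocation of the remaining 4 bidders over all 5 lots is Tanaka→Lot E ($115), Rossi→Lot D ($149), Lindqvist→Lot F ($151), Farahani→Lot C ($143), total $558.
VCG payment = (others' best without Ghosh) − (others' welfare with Ghosh) = 558 − 547 = $11.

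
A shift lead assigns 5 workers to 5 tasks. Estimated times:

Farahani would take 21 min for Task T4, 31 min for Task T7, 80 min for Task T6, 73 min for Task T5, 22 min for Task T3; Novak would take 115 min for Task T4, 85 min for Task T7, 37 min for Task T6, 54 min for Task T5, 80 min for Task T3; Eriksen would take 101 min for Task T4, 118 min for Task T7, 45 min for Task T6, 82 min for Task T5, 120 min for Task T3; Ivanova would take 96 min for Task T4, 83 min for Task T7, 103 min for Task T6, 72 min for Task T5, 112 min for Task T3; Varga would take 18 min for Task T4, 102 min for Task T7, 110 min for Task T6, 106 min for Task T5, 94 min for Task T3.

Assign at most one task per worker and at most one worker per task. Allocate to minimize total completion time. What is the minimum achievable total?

Optimal: Farahani→Task T3 (22 min), Novak→Task T5 (54 min), Eriksen→Task T6 (45 min), Ivanova→Task T7 (83 min), Varga→Task T4 (18 min) — total 22+54+45+83+18 = 222 min.
Min-entry greedy (repeatedly take the single cheapest remaining cell) gives 267 min, worse by 45.
Next-best assignment: Farahani→Task T3, Novak→Task T7, Eriksen→Task T6, Ivanova→Task T5, Varga→Task T4 = 242 min.

Min total: 222 min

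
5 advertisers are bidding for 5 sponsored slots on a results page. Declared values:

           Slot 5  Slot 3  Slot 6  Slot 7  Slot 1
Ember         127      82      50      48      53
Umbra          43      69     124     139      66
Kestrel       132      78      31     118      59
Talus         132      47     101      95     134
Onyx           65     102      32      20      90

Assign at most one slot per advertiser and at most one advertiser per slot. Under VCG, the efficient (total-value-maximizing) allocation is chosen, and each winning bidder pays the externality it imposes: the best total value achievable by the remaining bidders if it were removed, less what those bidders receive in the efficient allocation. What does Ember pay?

Ember pays $29.

Efficient allocation: Ember→Slot 5 ($127), Umbra→Slot 6 ($124), Kestrel→Slot 7 ($118), Talus→Slot 1 ($134), Onyx→Slot 3 ($102); total welfare W = $605.
Ember receives Slot 5 at value $127, so the others get W − 127 = $478.
Without Ember: best allocation of the remaining 4 bidders over all 5 slots is Umbra→Slot 7 ($139), Kestrel→Slot 5 ($132), Talus→Slot 1 ($134), Onyx→Slot 3 ($102), total $507.
VCG payment = (others' best without Ember) − (others' welfare with Ember) = 507 − 478 = $29.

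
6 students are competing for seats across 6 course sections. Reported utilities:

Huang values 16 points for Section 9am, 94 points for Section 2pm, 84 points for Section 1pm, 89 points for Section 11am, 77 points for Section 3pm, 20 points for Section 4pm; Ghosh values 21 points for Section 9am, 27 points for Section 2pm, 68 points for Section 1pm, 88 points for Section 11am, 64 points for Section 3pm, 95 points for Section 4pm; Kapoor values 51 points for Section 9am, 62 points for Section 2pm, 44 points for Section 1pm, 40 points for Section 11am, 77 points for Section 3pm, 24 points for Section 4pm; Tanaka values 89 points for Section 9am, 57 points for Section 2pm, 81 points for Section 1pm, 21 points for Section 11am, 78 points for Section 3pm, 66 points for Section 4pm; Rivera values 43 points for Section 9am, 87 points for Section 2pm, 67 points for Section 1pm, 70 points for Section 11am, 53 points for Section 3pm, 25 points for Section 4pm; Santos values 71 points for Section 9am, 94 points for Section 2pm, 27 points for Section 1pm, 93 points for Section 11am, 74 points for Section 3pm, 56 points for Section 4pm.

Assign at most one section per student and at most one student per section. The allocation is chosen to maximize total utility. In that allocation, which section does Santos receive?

Optimal: Huang→Section 1pm (84 points), Ghosh→Section 4pm (95 points), Kapoor→Section 3pm (77 points), Tanaka→Section 9am (89 points), Rivera→Section 2pm (87 points), Santos→Section 11am (93 points) — total 84+95+77+89+87+93 = 525 points.
Max-entry greedy (repeatedly take the single best remaining cell) gives 515 points, worse by 10.
Next-best assignment: Huang→Section 2pm, Ghosh→Section 4pm, Kapoor→Section 3pm, Tanaka→Section 9am, Rivera→Section 1pm, Santos→Section 11am = 515 points.
No other one-to-one assignment exceeds 525 points.
Santos's own top section is Section 2pm (94 points), but forcing Santos→Section 2pm and reassigning the rest optimally gives only 511 points — worse by 14.

Santos receives Section 11am.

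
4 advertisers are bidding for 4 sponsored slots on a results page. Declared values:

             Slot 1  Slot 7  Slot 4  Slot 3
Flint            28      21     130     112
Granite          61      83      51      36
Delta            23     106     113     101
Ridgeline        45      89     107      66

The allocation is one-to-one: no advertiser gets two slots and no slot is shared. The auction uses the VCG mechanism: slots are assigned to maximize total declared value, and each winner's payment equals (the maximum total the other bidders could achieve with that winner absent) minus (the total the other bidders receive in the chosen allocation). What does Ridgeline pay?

Efficient allocation: Flint→Slot 3 ($112), Granite→Slot 1 ($61), Delta→Slot 7 ($106), Ridgeline→Slot 4 ($107); total welfare W = $386.
Ridgeline receives Slot 4 at value $107, so the others get W − 107 = $279.
Without Ridgeline: best allocation of the remaining 3 bidders over all 4 slots is Flint→Slot 4 ($130), Granite→Slot 7 ($83), Delta→Slot 3 ($101), total $314.
VCG payment = (others' best without Ridgeline) − (others' welfare with Ridgeline) = 314 − 279 = $35.

Ridgeline pays $35.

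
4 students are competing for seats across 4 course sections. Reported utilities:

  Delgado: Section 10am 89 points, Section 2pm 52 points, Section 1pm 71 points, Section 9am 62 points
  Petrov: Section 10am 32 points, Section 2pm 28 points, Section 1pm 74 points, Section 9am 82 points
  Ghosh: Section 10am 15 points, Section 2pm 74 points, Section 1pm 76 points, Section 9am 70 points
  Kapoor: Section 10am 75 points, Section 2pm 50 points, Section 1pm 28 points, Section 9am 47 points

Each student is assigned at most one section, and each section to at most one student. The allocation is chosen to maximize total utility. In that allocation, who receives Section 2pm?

Optimal: Delgado→Section 1pm (71 points), Petrov→Section 9am (82 points), Ghosh→Section 2pm (74 points), Kapoor→Section 10am (75 points) — total 71+82+74+75 = 302 points.
Column-greedy (each section in turn goes to its best remaining student) gives 284 points, worse by 18.
Swapping Ghosh↔Kapoor (Ghosh→Section 10am 15 points, Kapoor→Section 2pm 50 points) loses 84.
No other one-to-one assignment exceeds 302 points.
Ghosh's own top section is Section 1pm (76 points), but forcing Ghosh→Section 1pm and reassigning the rest optimally gives only 297 points — worse by 5.

Ghosh receives Section 2pm.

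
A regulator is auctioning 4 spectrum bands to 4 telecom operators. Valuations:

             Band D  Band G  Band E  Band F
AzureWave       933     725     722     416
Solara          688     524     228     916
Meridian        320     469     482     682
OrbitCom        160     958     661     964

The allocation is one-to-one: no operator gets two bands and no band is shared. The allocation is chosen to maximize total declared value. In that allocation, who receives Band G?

Optimal: AzureWave→Band D ($933M), Solara→Band F ($916M), Meridian→Band E ($482M), OrbitCom→Band G ($958M) — total 933+916+482+958 = $3289M.
Max-entry greedy (repeatedly take the single best remaining cell) gives $2903M, worse by 386.
Checked against all permutations: $3289M is optimal.
OrbitCom's own top band is Band F ($964M), but forcing OrbitCom→Band F and reassigning the rest optimally gives only $2903M — worse by 386.

OrbitCom receives Band G.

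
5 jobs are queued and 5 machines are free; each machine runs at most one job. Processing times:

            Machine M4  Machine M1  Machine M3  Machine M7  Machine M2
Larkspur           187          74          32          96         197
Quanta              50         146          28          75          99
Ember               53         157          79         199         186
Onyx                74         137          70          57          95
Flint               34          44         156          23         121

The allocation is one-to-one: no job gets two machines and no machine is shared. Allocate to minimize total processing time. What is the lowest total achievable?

Min total: 273 min

Optimal: Larkspur→Machine M1 (74 min), Quanta→Machine M3 (28 min), Ember→Machine M4 (53 min), Onyx→Machine M2 (95 min), Flint→Machine M7 (23 min) — total 74+28+53+95+23 = 273 min.
Row-greedy (each job in turn takes its cheapest remaining machine) gives 417 min, worse by 144.
Next-best assignment: Larkspur→Machine M3, Quanta→Machine M2, Ember→Machine M4, Onyx→Machine M7, Flint→Machine M1 = 285 min.
Swapping Flint↔Quanta (Flint→Machine M3 156 min, Quanta→Machine M7 75 min) adds 180.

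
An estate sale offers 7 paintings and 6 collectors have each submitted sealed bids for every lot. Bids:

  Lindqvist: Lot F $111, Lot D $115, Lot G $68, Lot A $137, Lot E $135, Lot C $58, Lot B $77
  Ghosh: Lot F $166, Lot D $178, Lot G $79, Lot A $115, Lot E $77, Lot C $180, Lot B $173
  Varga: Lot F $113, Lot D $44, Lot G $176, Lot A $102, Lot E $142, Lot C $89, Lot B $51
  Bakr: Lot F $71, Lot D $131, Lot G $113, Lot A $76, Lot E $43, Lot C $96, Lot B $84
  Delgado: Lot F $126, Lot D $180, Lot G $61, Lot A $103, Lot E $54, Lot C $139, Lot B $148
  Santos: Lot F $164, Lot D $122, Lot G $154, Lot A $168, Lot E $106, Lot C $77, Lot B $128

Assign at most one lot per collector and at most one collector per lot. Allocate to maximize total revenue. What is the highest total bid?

Optimal: Lindqvist→Lot E ($135), Ghosh→Lot C ($180), Varga→Lot G ($176), Bakr→Lot D ($131), Delgado→Lot B ($148), Santos→Lot A ($168) — total 135+180+176+131+148+168 = $938.
Max-entry greedy (repeatedly take the single best remaining cell) gives $923, worse by 15.
Next-best assignment: Lindqvist→Lot A, Ghosh→Lot C, Varga→Lot G, Bakr→Lot D, Delgado→Lot B, Santos→Lot F = $936.
Every other assignment is strictly worse.

Maximum total: $938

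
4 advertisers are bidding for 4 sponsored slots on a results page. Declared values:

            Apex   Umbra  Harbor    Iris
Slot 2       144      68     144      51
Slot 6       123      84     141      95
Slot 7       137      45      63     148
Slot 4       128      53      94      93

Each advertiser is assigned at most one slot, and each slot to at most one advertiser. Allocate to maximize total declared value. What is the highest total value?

Maximum total: $504

Optimal: Apex→Slot 4 ($128), Umbra→Slot 6 ($84), Harbor→Slot 2 ($144), Iris→Slot 7 ($148) — total 128+84+144+148 = $504.
Max-entry greedy (repeatedly take the single best remaining cell) gives $486, worse by 18.
Swapping Apex↔Harbor (Apex→Slot 2 $144, Harbor→Slot 4 $94) loses 34.
Checked against all permutations: $504 is optimal.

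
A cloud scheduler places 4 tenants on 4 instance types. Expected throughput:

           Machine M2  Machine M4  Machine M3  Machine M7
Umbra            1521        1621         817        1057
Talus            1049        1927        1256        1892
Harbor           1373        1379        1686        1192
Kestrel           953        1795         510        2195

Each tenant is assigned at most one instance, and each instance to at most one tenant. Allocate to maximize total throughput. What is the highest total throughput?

This is the linear assignment problem.
Optimal: Umbra→Machine M2 (1521 ops/s), Talus→Machine M4 (1927 ops/s), Harbor→Machine M3 (1686 ops/s), Kestrel→Machine M7 (2195 ops/s) — total 1521+1927+1686+2195 = 7329 ops/s.
Next-best assignment: Umbra→Machine M2, Talus→Machine M7, Harbor→Machine M3, Kestrel→Machine M4 = 6894 ops/s.
Swapping Talus↔Harbor (Talus→Machine M3 1256 ops/s, Harbor→Machine M4 1379 ops/s) loses 978.

Maximum total: 7329 ops/s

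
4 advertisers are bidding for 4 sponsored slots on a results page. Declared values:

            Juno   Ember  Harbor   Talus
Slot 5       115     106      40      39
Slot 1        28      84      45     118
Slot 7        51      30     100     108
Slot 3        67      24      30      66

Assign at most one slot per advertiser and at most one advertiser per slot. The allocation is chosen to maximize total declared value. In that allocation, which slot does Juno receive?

This is a one-to-one assignment (maximum-weight bipartite matching).
Optimal: Juno→Slot 3 ($67), Ember→Slot 5 ($106), Harbor→Slot 7 ($100), Talus→Slot 1 ($118) — total 67+106+100+118 = $391.
Juno's own top slot is Slot 5 ($115), but forcing Juno→Slot 5 and reassigning the rest optimally gives only $365 — worse by 26.

Juno receives Slot 3.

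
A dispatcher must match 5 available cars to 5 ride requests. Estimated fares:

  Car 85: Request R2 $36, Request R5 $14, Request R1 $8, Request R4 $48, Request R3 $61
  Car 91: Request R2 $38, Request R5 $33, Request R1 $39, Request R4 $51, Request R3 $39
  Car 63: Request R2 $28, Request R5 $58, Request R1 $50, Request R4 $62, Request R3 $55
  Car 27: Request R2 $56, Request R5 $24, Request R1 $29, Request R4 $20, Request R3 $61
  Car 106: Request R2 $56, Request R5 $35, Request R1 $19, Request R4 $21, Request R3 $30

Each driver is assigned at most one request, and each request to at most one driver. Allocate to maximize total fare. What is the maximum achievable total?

Maximum total: $262

This is the linear assignment problem.
Optimal: Car 85→Request R4 ($48), Car 91→Request R1 ($39), Car 63→Request R5 ($58), Car 27→Request R3 ($61), Car 106→Request R2 ($56) — total 48+39+58+61+56 = $262.
Max-entry greedy (repeatedly take the single best remaining cell) gives $253, worse by 9.
Swapping Car 106↔Car 85 (Car 106→Request R4 $21, Car 85→Request R2 $36) loses 47.
Checked against all permutations: $262 is optimal.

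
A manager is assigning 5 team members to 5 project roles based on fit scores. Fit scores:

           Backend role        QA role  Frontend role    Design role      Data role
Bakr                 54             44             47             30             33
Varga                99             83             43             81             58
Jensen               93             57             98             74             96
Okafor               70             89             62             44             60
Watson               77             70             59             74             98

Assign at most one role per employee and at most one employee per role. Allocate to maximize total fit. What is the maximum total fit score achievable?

Max total: 420 pts

Optimal: Bakr→Backend role (54 pts), Varga→Design role (81 pts), Jensen→Frontend role (98 pts), Okafor→QA role (89 pts), Watson→Data role (98 pts) — total 54+81+98+89+98 = 420 pts.
Column-greedy (each role in turn goes to its best remaining employee) gives 393 pts, worse by 27.
Next-best assignment: Bakr→Design role, Varga→Backend role, Jensen→Frontend role, Okafor→QA role, Watson→Data role = 414 pts.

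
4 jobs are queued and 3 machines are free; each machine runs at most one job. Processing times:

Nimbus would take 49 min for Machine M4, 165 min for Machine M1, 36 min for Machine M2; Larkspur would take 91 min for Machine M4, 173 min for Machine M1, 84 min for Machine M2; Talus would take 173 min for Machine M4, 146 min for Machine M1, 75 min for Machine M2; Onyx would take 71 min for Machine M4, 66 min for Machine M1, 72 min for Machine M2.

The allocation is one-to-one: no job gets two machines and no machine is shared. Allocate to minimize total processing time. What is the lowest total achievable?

This is a one-to-one assignment (minimum-cost bipartite matching).
Optimal: Nimbus→Machine M4 (49 min), Onyx→Machine M1 (66 min), Talus→Machine M2 (75 min) — total 49+66+75 = 190 min.
Min-entry greedy (repeatedly take the single cheapest remaining cell) gives 193 min, worse by 3.
Swapping Talus↔Onyx (Talus→Machine M1 146 min, Onyx→Machine M2 72 min) adds 77.
No other one-to-one assignment undercuts 190 min.

Minimum total: 190 min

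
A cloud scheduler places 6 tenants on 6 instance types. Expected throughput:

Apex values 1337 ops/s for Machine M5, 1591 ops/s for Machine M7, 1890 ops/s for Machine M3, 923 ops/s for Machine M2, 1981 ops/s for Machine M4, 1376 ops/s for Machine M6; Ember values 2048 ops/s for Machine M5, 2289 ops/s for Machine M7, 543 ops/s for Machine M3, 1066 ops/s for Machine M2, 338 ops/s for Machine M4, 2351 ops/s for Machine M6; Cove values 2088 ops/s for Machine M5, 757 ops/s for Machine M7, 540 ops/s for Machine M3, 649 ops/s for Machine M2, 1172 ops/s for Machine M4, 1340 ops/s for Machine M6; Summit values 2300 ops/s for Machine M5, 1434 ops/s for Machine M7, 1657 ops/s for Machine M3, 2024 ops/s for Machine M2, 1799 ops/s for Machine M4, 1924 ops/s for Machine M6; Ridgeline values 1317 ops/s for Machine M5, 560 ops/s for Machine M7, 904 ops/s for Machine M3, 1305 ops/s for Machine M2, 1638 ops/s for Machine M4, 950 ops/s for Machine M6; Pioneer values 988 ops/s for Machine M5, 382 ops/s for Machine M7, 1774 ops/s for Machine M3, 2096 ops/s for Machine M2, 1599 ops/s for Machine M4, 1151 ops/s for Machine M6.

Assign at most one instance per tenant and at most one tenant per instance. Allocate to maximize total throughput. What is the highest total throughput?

Optimal: Apex→Machine M3 (1890 ops/s), Ember→Machine M7 (2289 ops/s), Cove→Machine M5 (2088 ops/s), Summit→Machine M6 (1924 ops/s), Ridgeline→Machine M4 (1638 ops/s), Pioneer→Machine M2 (2096 ops/s) — total 1890+2289+2088+1924+1638+2096 = 11925 ops/s.
Swapping Ember↔Apex (Ember→Machine M3 543 ops/s, Apex→Machine M7 1591 ops/s) loses 2045.

Maximum total: 11925 ops/s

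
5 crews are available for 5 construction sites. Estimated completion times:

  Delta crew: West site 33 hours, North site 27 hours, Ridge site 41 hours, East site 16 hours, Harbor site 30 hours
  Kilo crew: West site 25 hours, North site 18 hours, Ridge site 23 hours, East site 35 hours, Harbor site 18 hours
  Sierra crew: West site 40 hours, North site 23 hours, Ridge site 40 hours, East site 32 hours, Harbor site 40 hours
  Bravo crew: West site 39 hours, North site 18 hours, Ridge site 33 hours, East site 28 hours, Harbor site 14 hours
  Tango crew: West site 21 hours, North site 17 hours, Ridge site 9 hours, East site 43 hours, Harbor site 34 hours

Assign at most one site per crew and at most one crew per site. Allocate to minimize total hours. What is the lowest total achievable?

Min total: 87 hours

Optimal: Delta crew→East site (16 hours), Kilo crew→West site (25 hours), Sierra crew→North site (23 hours), Bravo crew→Harbor site (14 hours), Tango crew→Ridge site (9 hours) — total 16+25+23+14+9 = 87 hours.
Row-greedy (each crew in turn takes its cheapest remaining site) gives 97 hours, worse by 10.
Next-best assignment: Delta crew→East site, Kilo crew→North site, Sierra crew→West site, Bravo crew→Harbor site, Tango crew→Ridge site = 97 hours.
Every other assignment is strictly worse.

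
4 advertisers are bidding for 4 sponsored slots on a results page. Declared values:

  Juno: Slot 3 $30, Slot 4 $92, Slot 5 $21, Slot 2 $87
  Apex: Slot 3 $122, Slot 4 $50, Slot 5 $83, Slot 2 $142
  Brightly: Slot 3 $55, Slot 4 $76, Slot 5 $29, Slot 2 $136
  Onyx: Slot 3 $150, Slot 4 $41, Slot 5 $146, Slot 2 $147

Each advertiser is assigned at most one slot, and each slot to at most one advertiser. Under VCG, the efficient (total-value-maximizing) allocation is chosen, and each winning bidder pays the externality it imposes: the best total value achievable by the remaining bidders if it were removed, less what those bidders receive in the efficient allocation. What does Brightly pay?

Brightly pays $24.

Efficient allocation: Juno→Slot 4 ($92), Apex→Slot 3 ($122), Brightly→Slot 2 ($136), Onyx→Slot 5 ($146); total welfare W = $496.
Brightly receives Slot 2 at value $136, so the others get W − 136 = $360.
Without Brightly: best allocation of the remaining 3 bidders over all 4 slots is Juno→Slot 4 ($92), Apex→Slot 2 ($142), Onyx→Slot 3 ($150), total $384.
VCG payment = (others' best without Brightly) − (others' welfare with Brightly) = 384 − 360 = $24.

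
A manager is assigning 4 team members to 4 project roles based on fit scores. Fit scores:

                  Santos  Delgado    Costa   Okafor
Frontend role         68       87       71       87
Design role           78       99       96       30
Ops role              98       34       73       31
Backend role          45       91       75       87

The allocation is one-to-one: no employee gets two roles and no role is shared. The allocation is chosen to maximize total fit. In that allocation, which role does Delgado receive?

Delgado receives Backend role.

Optimal: Santos→Ops role (98 pts), Delgado→Backend role (91 pts), Costa→Design role (96 pts), Okafor→Frontend role (87 pts) — total 98+91+96+87 = 372 pts.
Swapping Costa↔Okafor (Costa→Frontend role 71 pts, Okafor→Design role 30 pts) loses 82.
Checked against all permutations: 372 pts is optimal.
Delgado's own top role is Design role (99 pts), but forcing Delgado→Design role and reassigning the rest optimally gives only 359 pts — worse by 13.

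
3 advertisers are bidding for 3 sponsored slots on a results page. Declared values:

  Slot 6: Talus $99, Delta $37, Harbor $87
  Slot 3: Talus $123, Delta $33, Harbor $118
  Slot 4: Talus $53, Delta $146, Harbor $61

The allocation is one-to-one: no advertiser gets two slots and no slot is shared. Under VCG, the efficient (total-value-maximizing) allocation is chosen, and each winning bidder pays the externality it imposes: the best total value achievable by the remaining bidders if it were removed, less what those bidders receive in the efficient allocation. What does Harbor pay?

Harbor pays $24.

Efficient allocation: Talus→Slot 6 ($99), Delta→Slot 4 ($146), Harbor→Slot 3 ($118); total welfare W = $363.
Harbor receives Slot 3 at value $118, so the others get W − 118 = $245.
Without Harbor: best allocation of the remaining 2 bidders over all 3 slots is Talus→Slot 3 ($123), Delta→Slot 4 ($146), total $269.
VCG payment = (others' best without Harbor) − (others' welfare with Harbor) = 269 − 245 = $24.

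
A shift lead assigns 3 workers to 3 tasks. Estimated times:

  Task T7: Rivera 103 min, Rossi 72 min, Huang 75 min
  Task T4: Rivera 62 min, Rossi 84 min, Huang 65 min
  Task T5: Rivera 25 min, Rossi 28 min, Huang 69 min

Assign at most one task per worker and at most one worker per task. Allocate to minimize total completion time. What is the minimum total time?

Optimal: Rivera→Task T5 (25 min), Rossi→Task T7 (72 min), Huang→Task T4 (65 min) — total 25+72+65 = 162 min.
Column-greedy (each task in turn goes to its cheapest remaining worker) gives 203 min, worse by 41.
Next-best assignment: Rivera→Task T4, Rossi→Task T5, Huang→Task T7 = 165 min.
Swapping Rivera↔Huang (Rivera→Task T4 62 min, Huang→Task T5 69 min) adds 41.

Min total: 162 min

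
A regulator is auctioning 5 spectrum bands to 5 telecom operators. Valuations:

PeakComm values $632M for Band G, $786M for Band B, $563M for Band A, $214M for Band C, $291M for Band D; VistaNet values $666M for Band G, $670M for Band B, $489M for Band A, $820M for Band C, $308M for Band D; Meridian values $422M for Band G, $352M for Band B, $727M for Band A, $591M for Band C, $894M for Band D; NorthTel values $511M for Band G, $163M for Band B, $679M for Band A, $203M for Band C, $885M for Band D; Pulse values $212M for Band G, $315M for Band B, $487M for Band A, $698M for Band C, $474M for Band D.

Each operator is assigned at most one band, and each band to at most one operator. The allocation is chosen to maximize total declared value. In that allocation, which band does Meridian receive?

This is the linear assignment problem.
Optimal: PeakComm→Band B ($786M), VistaNet→Band G ($666M), Meridian→Band A ($727M), NorthTel→Band D ($885M), Pulse→Band C ($698M) — total 786+666+727+885+698 = $3762M.
Max-entry greedy (repeatedly take the single best remaining cell) gives $3391M, worse by 371.
Next-best assignment: PeakComm→Band B, VistaNet→Band G, Meridian→Band D, NorthTel→Band A, Pulse→Band C = $3723M.
Swapping Pulse↔VistaNet (Pulse→Band G $212M, VistaNet→Band C $820M) loses 332.
Meridian's own top band is Band D ($894M), but forcing Meridian→Band D and reassigning the rest optimally gives only $3723M — worse by 39.

Meridian receives Band A.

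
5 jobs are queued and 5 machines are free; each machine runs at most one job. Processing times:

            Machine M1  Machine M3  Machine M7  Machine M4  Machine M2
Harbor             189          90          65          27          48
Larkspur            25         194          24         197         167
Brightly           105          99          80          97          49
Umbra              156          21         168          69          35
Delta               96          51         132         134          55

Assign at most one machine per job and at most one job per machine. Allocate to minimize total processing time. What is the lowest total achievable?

Optimal: Harbor→Machine M4 (27 min), Larkspur→Machine M1 (25 min), Brightly→Machine M7 (80 min), Umbra→Machine M3 (21 min), Delta→Machine M2 (55 min) — total 27+25+80+21+55 = 208 min.
Row-greedy (each job in turn takes its cheapest remaining machine) gives 217 min, worse by 9.
Next-best assignment: Harbor→Machine M4, Larkspur→Machine M7, Brightly→Machine M2, Umbra→Machine M3, Delta→Machine M1 = 217 min.
Swapping Larkspur↔Harbor (Larkspur→Machine M4 197 min, Harbor→Machine M1 189 min) adds 334.

Min total: 208 min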